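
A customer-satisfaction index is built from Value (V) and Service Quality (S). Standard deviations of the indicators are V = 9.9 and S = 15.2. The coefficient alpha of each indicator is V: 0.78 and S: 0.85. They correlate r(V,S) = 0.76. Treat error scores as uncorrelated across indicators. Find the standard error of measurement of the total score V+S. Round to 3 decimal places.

Var(total) = 329.05 + 228.73 = 557.78.
True-score variance = 272.832 + 228.73 = 501.561, so reliability = 0.8992.
Error variance = 557.78 − 501.561 = 56.2182; SEM = √56.2182 = 7.498.

7.498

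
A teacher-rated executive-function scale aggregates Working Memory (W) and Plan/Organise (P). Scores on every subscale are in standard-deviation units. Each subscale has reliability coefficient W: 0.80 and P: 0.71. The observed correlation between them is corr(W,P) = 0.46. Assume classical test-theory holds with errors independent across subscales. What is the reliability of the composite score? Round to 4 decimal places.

0.8322

Var(W+P) = 2 + 2·[0.46] = 2 + 0.92 = 2.92.
Under uncorrelated errors the observed covariances equal the true-score covariances, so only the own-variance terms attenuate.
True-score variance = [0.80 + 0.71] + 0.92 = 1.51 + 0.92 = 2.43.
Reliability = 2.43 / 2.92 = 0.8322.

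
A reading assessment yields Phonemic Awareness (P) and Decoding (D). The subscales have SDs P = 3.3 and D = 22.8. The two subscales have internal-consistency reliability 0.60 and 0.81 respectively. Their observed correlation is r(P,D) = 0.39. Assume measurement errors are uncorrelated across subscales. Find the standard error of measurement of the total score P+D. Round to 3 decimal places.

10.155

Var(total) = 530.73 + 58.6872 = 589.417.
True-score variance = 427.604 + 58.6872 = 486.292, so reliability = 0.8250.
Error variance = 589.417 − 486.292 = 103.126; SEM = √103.126 = 10.155.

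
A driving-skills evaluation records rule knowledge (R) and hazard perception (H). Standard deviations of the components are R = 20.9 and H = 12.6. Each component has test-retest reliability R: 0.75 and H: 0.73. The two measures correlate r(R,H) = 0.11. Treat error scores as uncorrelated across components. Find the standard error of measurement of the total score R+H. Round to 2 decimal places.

12.33

Var(total) = 595.57 + 57.9348 = 653.505.
True-score variance = 443.502 + 57.9348 = 501.437, so reliability = 0.7673.
Error variance = 653.505 − 501.437 = 152.068; SEM = √152.068 = 12.33.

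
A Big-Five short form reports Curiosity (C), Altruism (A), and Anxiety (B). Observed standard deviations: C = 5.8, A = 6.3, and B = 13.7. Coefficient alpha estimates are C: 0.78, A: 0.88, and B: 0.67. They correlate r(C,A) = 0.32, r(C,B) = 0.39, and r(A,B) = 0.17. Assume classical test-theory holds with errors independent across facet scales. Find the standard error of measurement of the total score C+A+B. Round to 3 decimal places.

Var(total) = 261.02 + 114.71 = 375.73.
True-score variance = 186.919 + 114.71 = 301.629, so reliability = 0.8028.
Error variance = 375.73 − 301.629 = 74.1013; SEM = √74.1013 = 8.608.

8.608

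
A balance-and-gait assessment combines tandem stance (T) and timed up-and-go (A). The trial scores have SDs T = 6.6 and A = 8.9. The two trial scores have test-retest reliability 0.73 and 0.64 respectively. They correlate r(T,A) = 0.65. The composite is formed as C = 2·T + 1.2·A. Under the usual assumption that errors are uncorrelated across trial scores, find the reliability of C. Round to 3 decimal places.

Var(C) = 2²·6.6² + 1.2²·8.9² + 2·[2.4·6.6·8.9·0.65] = 288.302 + 183.269 = 471.571.
Under uncorrelated errors the observed covariances equal the true-score covariances, so only the own-variance terms attenuate.
True-score variance = [2²·6.6²·0.73 + 1.2²·8.9²·0.64] + 183.269 = 200.195 + 183.269 = 383.464.
Reliability = 383.464 / 471.571 = 0.813.

0.813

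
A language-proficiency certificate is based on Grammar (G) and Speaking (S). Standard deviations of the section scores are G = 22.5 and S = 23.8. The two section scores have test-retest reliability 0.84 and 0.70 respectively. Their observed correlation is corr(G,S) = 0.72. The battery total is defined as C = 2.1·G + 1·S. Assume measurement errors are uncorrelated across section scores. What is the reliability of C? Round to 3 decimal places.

0.881

Var(C) = 2.1²·22.5² + 23.8² + 2·[2.1·22.5·23.8·0.72] = 2799 + 1619.35 = 4418.35.
Because errors are independent across components, Cov(Tᵢ,Tⱼ) = Cov(Xᵢ,Xⱼ); the off-diagonal part of the true-score variance is the same as above.
True-score variance = [2.1²·22.5²·0.84 + 23.8²·0.70] + 1619.35 = 2271.86 + 1619.35 = 3891.21.
Reliability = 3891.21 / 4418.35 = 0.881.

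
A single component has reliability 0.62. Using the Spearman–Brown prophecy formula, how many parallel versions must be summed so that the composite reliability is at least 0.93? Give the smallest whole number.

9

k ≥ ρ*(1−ρ₁)/(ρ₁(1−ρ*)) = 0.93·0.38 / (0.62·0.07) = 8.143.
Smallest integer k = 9.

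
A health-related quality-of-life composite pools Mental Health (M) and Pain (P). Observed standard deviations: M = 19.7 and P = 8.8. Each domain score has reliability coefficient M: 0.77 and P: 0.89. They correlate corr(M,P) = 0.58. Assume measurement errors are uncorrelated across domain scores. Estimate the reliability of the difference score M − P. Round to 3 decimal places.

0.630

Var(M−P) = 19.7² + 8.8² − 2·19.7·8.8·0.58 = 465.53 − 201.098 = 264.432.
Under uncorrelated errors the observed covariances equal the true-score covariances, so only the own-variance terms attenuate.
True-score variance = [19.7²·0.77 + 8.8²·0.89] − 201.098 = 367.751 − 201.098 = 166.653.
Reliability = 166.653 / 264.432 = 0.630.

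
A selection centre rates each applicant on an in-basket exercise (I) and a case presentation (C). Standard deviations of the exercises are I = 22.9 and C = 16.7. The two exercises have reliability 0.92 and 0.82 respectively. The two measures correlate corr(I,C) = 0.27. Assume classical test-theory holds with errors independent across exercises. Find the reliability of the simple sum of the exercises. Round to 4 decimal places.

0.9087

Var(I+C) = 22.9² + 16.7² + 2·[22.9·16.7·0.27] = 803.3 + 206.512 = 1009.81.
Under uncorrelated errors the observed covariances equal the true-score covariances, so only the own-variance terms attenuate.
True-score variance = [22.9²·0.92 + 16.7²·0.82] + 206.512 = 711.147 + 206.512 = 917.659.
Reliability = 917.659 / 1009.81 = 0.9087.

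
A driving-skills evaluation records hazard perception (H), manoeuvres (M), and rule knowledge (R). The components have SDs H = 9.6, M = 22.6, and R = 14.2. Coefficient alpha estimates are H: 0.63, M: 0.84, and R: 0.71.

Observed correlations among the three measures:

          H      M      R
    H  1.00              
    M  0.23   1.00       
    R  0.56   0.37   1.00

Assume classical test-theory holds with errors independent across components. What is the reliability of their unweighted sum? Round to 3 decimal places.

0.865

Var(H+M+R) = 9.6² + 22.6² + 14.2² + 2·[9.6·22.6·0.23 + 9.6·14.2·0.56 + 22.6·14.2·0.37] = 804.56 + 489.961 = 1294.52.
Because errors are independent across components, Cov(Tᵢ,Tⱼ) = Cov(Xᵢ,Xⱼ); the off-diagonal part of the true-score variance is the same as above.
True-score variance = [9.6²·0.63 + 22.6²·0.84 + 14.2²·0.71] + 489.961 = 630.264 + 489.961 = 1120.22.
Reliability = 1120.22 / 1294.52 = 0.865.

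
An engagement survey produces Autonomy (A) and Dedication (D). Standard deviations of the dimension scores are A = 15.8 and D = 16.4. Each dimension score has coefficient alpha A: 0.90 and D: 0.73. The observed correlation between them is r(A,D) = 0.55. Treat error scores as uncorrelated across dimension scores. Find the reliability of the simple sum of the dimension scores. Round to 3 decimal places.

0.879

Var(A+D) = 15.8² + 16.4² + 2·[15.8·16.4·0.55] = 518.6 + 285.032 = 803.632.
Under uncorrelated errors the observed covariances equal the true-score covariances, so only the own-variance terms attenuate.
True-score variance = [15.8²·0.90 + 16.4²·0.73] + 285.032 = 421.017 + 285.032 = 706.049.
Reliability = 706.049 / 803.632 = 0.879.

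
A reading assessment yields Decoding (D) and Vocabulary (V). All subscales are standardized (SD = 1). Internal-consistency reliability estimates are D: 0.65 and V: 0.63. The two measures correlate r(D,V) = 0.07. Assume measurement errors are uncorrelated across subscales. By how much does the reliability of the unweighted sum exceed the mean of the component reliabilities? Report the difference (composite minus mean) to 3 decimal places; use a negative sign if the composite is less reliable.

Var(sum) = 2 + 0.14 = 2.14; true-score variance = 1.28 + 0.14 = 1.42; composite reliability = 0.6636.
Mean component reliability = 0.6400.
Difference = 0.6636 − 0.6400 = 0.024.

0.024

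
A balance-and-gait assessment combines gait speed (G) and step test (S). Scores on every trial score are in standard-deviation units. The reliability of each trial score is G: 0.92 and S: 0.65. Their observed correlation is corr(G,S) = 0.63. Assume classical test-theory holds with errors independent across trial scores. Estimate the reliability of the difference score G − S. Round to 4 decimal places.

0.4189

Var(G−S) = 1 + 1 − 2·0.63 = 2 − 1.26 = 0.74.
Under uncorrelated errors the observed covariances equal the true-score covariances, so only the own-variance terms attenuate.
True-score variance = [0.92 + 0.65] − 1.26 = 1.57 − 1.26 = 0.31.
Reliability = 0.31 / 0.74 = 0.4189.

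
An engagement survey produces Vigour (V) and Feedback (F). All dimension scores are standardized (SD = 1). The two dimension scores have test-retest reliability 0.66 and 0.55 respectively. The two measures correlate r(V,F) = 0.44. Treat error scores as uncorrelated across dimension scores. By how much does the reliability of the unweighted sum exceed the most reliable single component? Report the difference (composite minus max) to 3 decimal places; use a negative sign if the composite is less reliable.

Var(sum) = 2 + 0.88 = 2.88; true-score variance = 1.21 + 0.88 = 2.09; composite reliability = 0.7257.
Max component reliability = 0.6600.
Difference = 0.7257 − 0.6600 = 0.066.

0.066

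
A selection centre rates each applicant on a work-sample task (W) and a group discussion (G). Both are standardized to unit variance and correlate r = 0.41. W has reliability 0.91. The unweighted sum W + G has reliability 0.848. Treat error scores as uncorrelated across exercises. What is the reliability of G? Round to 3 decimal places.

0.661

Var(W+G) = 2 + 2·0.41 = 2.820.
True-score variance = ρ_W + ρ_G + 2·0.41, so 0.848 = (0.91 + ρ_G + 0.82) / 2.820.
ρ_G = 0.848·2.820 − 0.91 − 0.82 = 0.661.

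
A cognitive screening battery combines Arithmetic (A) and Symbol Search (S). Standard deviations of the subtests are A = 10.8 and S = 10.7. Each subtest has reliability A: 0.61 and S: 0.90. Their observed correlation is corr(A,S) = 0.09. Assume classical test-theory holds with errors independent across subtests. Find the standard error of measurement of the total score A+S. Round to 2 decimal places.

7.55

Var(total) = 231.13 + 20.8008 = 251.931.
True-score variance = 174.191 + 20.8008 = 194.992, so reliability = 0.7740.
Error variance = 251.931 − 194.992 = 56.9386; SEM = √56.9386 = 7.55.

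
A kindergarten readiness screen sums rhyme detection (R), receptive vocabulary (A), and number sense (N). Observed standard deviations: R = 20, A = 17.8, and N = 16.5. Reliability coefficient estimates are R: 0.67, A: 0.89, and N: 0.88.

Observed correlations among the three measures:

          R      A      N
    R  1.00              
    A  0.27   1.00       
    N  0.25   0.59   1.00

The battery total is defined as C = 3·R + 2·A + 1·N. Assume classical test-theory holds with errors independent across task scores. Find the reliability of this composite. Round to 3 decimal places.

Var(C) = 3²·20² + 2²·17.8² + 16.5² + 2·[6·20·17.8·0.27 + 3·20·16.5·0.25 + 2·17.8·16.5·0.59] = 5139.61 + 2341.57 = 7481.18.
Under uncorrelated errors the observed covariances equal the true-score covariances, so only the own-variance terms attenuate.
True-score variance = [3²·20²·0.67 + 2²·17.8²·0.89 + 16.5²·0.88] + 2341.57 = 3779.53 + 2341.57 = 6121.1.
Reliability = 6121.1 / 7481.18 = 0.818.

0.818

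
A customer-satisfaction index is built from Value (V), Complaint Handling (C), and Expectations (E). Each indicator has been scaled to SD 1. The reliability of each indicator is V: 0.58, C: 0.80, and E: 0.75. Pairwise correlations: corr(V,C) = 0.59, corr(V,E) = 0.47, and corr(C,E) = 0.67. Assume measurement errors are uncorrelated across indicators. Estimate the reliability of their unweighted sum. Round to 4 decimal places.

0.8653

Var(V+C+E) = 3 + 2·[0.59 + 0.47 + 0.67] = 3 + 3.46 = 6.46.
Under uncorrelated errors the observed covariances equal the true-score covariances, so only the own-variance terms attenuate.
True-score variance = [0.58 + 0.80 + 0.75] + 3.46 = 2.13 + 3.46 = 5.59.
Reliability = 5.59 / 6.46 = 0.8653.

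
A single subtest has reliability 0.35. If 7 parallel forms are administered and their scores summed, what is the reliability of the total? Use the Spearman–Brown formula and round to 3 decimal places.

0.790

ρ_k = kρ / (1 + (k−1)ρ) = 7·0.35 / (1 + 6·0.35) = 2.450 / 3.100 = 0.790.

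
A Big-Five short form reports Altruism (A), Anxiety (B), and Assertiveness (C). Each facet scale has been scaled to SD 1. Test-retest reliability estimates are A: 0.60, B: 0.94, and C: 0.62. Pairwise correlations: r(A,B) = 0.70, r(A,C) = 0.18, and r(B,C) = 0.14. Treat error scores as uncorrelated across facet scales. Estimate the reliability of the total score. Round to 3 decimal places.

0.833

Var(A+B+C) = 3 + 2·[0.70 + 0.18 + 0.14] = 3 + 2.04 = 5.04.
Because errors are independent across components, Cov(Tᵢ,Tⱼ) = Cov(Xᵢ,Xⱼ); the off-diagonal part of the true-score variance is the same as above.
True-score variance = [0.60 + 0.94 + 0.62] + 2.04 = 2.16 + 2.04 = 4.2.
Reliability = 4.2 / 5.04 = 0.833.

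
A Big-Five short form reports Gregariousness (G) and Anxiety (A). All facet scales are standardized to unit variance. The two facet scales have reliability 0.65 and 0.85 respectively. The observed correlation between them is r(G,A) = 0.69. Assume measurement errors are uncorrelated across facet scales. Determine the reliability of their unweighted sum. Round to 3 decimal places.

0.852

Var(G+A) = 2 + 2·[0.69] = 2 + 1.38 = 3.38.
Because errors are independent across components, Cov(Tᵢ,Tⱼ) = Cov(Xᵢ,Xⱼ); the off-diagonal part of the true-score variance is the same as above.
True-score variance = [0.65 + 0.85] + 1.38 = 1.5 + 1.38 = 2.88.
Reliability = 2.88 / 3.38 = 0.852.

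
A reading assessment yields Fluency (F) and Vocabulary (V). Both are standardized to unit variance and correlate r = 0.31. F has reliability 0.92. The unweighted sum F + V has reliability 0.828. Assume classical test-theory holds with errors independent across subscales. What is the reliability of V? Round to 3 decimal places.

0.629

Var(F+V) = 2 + 2·0.31 = 2.620.
True-score variance = ρ_F + ρ_V + 2·0.31, so 0.828 = (0.92 + ρ_V + 0.62) / 2.620.
ρ_V = 0.828·2.620 − 0.92 − 0.62 = 0.629.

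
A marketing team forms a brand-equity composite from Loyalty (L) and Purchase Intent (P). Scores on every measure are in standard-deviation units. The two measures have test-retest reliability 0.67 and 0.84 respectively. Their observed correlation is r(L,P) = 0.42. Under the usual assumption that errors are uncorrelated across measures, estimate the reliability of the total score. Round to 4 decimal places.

0.8275

Var(L+P) = 2 + 2·[0.42] = 2 + 0.84 = 2.84.
Under uncorrelated errors the observed covariances equal the true-score covariances, so only the own-variance terms attenuate.
True-score variance = [0.67 + 0.84] + 0.84 = 1.51 + 0.84 = 2.35.
Reliability = 2.35 / 2.84 = 0.8275.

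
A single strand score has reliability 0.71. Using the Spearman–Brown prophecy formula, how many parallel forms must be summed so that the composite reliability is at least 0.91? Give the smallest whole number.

k ≥ ρ*(1−ρ₁)/(ρ₁(1−ρ*)) = 0.91·0.29 / (0.71·0.09) = 4.130.
Smallest integer k = 5.

5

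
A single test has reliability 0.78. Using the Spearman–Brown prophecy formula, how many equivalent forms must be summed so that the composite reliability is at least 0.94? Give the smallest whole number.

5

k ≥ ρ*(1−ρ₁)/(ρ₁(1−ρ*)) = 0.94·0.22 / (0.78·0.06) = 4.419.
Smallest integer k = 5.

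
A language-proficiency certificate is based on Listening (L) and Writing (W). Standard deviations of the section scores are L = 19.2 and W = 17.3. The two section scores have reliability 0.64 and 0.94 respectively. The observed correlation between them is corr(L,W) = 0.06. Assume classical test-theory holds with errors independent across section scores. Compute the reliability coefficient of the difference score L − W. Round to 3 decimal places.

Var(L−W) = 19.2² + 17.3² − 2·19.2·17.3·0.06 = 667.93 − 39.8592 = 628.071.
With uncorrelated errors the cross-covariances are all true-score covariance, so they carry over unchanged; only the diagonal terms shrink to ρᵢσᵢ².
True-score variance = [19.2²·0.64 + 17.3²·0.94] − 39.8592 = 517.262 − 39.8592 = 477.403.
Reliability = 477.403 / 628.071 = 0.760.

0.760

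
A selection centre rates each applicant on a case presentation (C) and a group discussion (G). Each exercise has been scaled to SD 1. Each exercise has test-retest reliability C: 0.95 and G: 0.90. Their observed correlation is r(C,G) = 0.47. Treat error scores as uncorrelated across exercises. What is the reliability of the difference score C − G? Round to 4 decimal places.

Var(C−G) = 1 + 1 − 2·0.47 = 2 − 0.94 = 1.06.
Under uncorrelated errors the observed covariances equal the true-score covariances, so only the own-variance terms attenuate.
True-score variance = [0.95 + 0.90] − 0.94 = 1.85 − 0.94 = 0.91.
Reliability = 0.91 / 1.06 = 0.8585.

0.8585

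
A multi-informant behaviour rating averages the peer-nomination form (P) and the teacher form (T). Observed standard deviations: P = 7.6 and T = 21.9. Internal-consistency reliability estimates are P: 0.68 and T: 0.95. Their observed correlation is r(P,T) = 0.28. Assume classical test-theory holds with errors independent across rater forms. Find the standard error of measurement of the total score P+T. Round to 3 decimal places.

Var(total) = 537.37 + 93.2064 = 630.576.
True-score variance = 494.906 + 93.2064 = 588.113, so reliability = 0.9327.
Error variance = 630.576 − 588.113 = 42.4637; SEM = √42.4637 = 6.516.

6.516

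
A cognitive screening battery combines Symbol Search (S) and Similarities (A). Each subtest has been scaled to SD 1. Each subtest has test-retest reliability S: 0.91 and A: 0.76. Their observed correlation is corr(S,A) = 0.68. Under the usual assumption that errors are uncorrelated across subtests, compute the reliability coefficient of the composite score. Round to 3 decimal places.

Var(S+A) = 2 + 2·[0.68] = 2 + 1.36 = 3.36.
Under uncorrelated errors the observed covariances equal the true-score covariances, so only the own-variance terms attenuate.
True-score variance = [0.91 + 0.76] + 1.36 = 1.67 + 1.36 = 3.03.
Reliability = 3.03 / 3.36 = 0.902.

0.902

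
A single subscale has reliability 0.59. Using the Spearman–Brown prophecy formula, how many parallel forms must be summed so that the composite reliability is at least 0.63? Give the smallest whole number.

k ≥ ρ*(1−ρ₁)/(ρ₁(1−ρ*)) = 0.63·0.41 / (0.59·0.37) = 1.183.
Smallest integer k = 2.

2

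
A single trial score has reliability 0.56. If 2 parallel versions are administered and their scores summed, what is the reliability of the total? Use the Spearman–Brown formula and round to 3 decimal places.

ρ_k = kρ / (1 + (k−1)ρ) = 2·0.56 / (1 + 1·0.56) = 1.120 / 1.560 = 0.718.

0.718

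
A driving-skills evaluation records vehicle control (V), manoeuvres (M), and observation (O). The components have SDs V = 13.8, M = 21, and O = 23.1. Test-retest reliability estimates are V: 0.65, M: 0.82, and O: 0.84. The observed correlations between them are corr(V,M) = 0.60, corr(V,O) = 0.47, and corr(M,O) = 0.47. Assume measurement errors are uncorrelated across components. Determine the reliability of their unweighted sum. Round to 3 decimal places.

0.898

Var(V+M+O) = 13.8² + 21² + 23.1² + 2·[13.8·21·0.60 + 13.8·23.1·0.47 + 21·23.1·0.47] = 1165.05 + 1103.41 = 2268.46.
With uncorrelated errors the cross-covariances are all true-score covariance, so they carry over unchanged; only the diagonal terms shrink to ρᵢσᵢ².
True-score variance = [13.8²·0.65 + 21²·0.82 + 23.1²·0.84] + 1103.41 = 933.638 + 1103.41 = 2037.05.
Reliability = 2037.05 / 2268.46 = 0.898.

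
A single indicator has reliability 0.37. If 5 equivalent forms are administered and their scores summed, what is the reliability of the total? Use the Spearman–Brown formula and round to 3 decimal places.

0.746

ρ_k = kρ / (1 + (k−1)ρ) = 5·0.37 / (1 + 4·0.37) = 1.850 / 2.480 = 0.746.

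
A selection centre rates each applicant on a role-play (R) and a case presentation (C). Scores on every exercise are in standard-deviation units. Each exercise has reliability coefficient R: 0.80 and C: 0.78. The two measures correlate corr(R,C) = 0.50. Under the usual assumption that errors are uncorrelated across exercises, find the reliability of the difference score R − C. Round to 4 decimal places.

0.5800

Var(R−C) = 1 + 1 − 2·0.50 = 2 − 1 = 1.
With uncorrelated errors the cross-covariances are all true-score covariance, so they carry over unchanged; only the diagonal terms shrink to ρᵢσᵢ².
True-score variance = [0.80 + 0.78] − 1 = 1.58 − 1 = 0.58.
Reliability = 0.58 / 1 = 0.5800.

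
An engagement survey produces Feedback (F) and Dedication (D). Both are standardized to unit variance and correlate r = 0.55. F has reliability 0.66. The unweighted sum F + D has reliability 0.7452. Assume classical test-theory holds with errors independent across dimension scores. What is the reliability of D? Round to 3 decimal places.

0.550

Var(F+D) = 2 + 2·0.55 = 3.100.
True-score variance = ρ_F + ρ_D + 2·0.55, so 0.7452 = (0.66 + ρ_D + 1.10) / 3.100.
ρ_D = 0.7452·3.100 − 0.66 − 1.10 = 0.550.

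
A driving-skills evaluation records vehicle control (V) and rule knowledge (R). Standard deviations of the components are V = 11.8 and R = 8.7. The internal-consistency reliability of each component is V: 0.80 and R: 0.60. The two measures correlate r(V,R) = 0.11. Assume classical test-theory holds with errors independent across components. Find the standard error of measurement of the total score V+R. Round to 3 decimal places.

7.624

Var(total) = 214.93 + 22.5852 = 237.515.
True-score variance = 156.806 + 22.5852 = 179.391, so reliability = 0.7553.
Error variance = 237.515 − 179.391 = 58.124; SEM = √58.124 = 7.624.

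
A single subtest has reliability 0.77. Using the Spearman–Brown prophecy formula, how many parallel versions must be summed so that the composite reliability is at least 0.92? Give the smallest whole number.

k ≥ ρ*(1−ρ₁)/(ρ₁(1−ρ*)) = 0.92·0.23 / (0.77·0.08) = 3.435.
Smallest integer k = 4.

4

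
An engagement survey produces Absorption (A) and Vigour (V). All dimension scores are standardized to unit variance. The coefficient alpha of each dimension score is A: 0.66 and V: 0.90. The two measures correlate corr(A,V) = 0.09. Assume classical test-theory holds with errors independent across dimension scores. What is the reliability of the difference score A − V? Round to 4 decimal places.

0.7582

Var(A−V) = 1 + 1 − 2·0.09 = 2 − 0.18 = 1.82.
With uncorrelated errors the cross-covariances are all true-score covariance, so they carry over unchanged; only the diagonal terms shrink to ρᵢσᵢ².
True-score variance = [0.66 + 0.90] − 0.18 = 1.56 − 0.18 = 1.38.
Reliability = 1.38 / 1.82 = 0.7582.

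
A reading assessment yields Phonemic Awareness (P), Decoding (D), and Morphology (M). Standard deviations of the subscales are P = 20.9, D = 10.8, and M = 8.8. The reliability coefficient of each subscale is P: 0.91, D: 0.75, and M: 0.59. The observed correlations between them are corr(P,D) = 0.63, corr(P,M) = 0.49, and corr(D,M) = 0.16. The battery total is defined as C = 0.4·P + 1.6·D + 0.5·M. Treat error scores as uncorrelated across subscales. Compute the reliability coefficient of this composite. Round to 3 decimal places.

Var(C) = 0.4²·20.9² + 1.6²·10.8² + 0.5²·8.8² + 2·[0.64·20.9·10.8·0.63 + 0.2·20.9·8.8·0.49 + 0.8·10.8·8.8·0.16] = 387.848 + 242.399 = 630.247.
Because errors are independent across components, Cov(Tᵢ,Tⱼ) = Cov(Xᵢ,Xⱼ); the off-diagonal part of the true-score variance is the same as above.
True-score variance = [0.4²·20.9²·0.91 + 1.6²·10.8²·0.75 + 0.5²·8.8²·0.59] + 242.399 = 298.971 + 242.399 = 541.37.
Reliability = 541.37 / 630.247 = 0.859.

0.859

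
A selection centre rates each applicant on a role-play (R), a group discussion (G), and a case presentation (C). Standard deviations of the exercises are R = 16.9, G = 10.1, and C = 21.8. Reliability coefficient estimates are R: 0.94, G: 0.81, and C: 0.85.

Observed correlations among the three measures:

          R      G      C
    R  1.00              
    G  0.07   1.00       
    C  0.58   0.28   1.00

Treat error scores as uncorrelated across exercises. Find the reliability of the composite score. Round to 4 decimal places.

0.9250

Var(R+G+C) = 16.9² + 10.1² + 21.8² + 2·[16.9·10.1·0.07 + 16.9·21.8·0.58 + 10.1·21.8·0.28] = 862.86 + 574.565 = 1437.42.
Because errors are independent across components, Cov(Tᵢ,Tⱼ) = Cov(Xᵢ,Xⱼ); the off-diagonal part of the true-score variance is the same as above.
True-score variance = [16.9²·0.94 + 10.1²·0.81 + 21.8²·0.85] + 574.565 = 755.055 + 574.565 = 1329.62.
Reliability = 1329.62 / 1437.42 = 0.9250.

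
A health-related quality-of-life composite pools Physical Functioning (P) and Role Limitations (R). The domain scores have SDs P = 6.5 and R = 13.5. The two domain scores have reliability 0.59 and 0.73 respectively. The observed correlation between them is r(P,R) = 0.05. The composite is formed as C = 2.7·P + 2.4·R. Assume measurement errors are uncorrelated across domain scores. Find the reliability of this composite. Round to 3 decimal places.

Var(C) = 2.7²·6.5² + 2.4²·13.5² + 2·[6.48·6.5·13.5·0.05] = 1357.76 + 56.862 = 1414.62.
Because errors are independent across components, Cov(Tᵢ,Tⱼ) = Cov(Xᵢ,Xⱼ); the off-diagonal part of the true-score variance is the same as above.
True-score variance = [2.7²·6.5²·0.59 + 2.4²·13.5²·0.73] + 56.862 = 948.046 + 56.862 = 1004.91.
Reliability = 1004.91 / 1414.62 = 0.710.

0.710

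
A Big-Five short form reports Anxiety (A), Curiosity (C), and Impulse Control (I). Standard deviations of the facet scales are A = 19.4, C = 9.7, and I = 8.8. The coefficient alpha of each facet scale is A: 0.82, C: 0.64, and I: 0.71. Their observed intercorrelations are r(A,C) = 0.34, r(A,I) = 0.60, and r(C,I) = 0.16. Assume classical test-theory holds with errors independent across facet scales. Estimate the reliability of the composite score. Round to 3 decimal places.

Var(A+C+I) = 19.4² + 9.7² + 8.8² + 2·[19.4·9.7·0.34 + 19.4·8.8·0.60 + 9.7·8.8·0.16] = 547.89 + 360.142 = 908.032.
Because errors are independent across components, Cov(Tᵢ,Tⱼ) = Cov(Xᵢ,Xⱼ); the off-diagonal part of the true-score variance is the same as above.
True-score variance = [19.4²·0.82 + 9.7²·0.64 + 8.8²·0.71] + 360.142 = 423.815 + 360.142 = 783.957.
Reliability = 783.957 / 908.032 = 0.863.

0.863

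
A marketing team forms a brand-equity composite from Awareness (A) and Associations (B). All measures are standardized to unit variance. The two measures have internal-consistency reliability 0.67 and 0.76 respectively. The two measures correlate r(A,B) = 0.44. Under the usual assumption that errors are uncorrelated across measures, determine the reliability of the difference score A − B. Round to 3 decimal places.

0.491

Var(A−B) = 1 + 1 − 2·0.44 = 2 − 0.88 = 1.12.
With uncorrelated errors the cross-covariances are all true-score covariance, so they carry over unchanged; only the diagonal terms shrink to ρᵢσᵢ².
True-score variance = [0.67 + 0.76] − 0.88 = 1.43 − 0.88 = 0.55.
Reliability = 0.55 / 1.12 = 0.491.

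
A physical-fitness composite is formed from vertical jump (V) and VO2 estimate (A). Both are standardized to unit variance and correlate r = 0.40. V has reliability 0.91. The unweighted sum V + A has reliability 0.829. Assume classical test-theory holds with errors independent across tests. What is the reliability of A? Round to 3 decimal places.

Var(V+A) = 2 + 2·0.40 = 2.800.
True-score variance = ρ_V + ρ_A + 2·0.40, so 0.829 = (0.91 + ρ_A + 0.80) / 2.800.
ρ_A = 0.829·2.800 − 0.91 − 0.80 = 0.611.

0.611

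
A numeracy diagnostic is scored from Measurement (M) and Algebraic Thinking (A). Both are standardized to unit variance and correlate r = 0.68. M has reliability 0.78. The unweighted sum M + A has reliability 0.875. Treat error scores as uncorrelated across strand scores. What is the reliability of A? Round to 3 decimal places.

0.800

Var(M+A) = 2 + 2·0.68 = 3.360.
True-score variance = ρ_M + ρ_A + 2·0.68, so 0.875 = (0.78 + ρ_A + 1.36) / 3.360.
ρ_A = 0.875·3.360 − 0.78 − 1.36 = 0.800.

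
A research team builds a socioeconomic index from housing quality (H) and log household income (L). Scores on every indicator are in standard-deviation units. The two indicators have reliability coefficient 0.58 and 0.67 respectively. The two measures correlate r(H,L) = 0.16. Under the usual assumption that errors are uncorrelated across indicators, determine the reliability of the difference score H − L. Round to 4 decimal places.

Var(H−L) = 1 + 1 − 2·0.16 = 2 − 0.32 = 1.68.
Under uncorrelated errors the observed covariances equal the true-score covariances, so only the own-variance terms attenuate.
True-score variance = [0.58 + 0.67] − 0.32 = 1.25 − 0.32 = 0.93.
Reliability = 0.93 / 1.68 = 0.5536.

0.5536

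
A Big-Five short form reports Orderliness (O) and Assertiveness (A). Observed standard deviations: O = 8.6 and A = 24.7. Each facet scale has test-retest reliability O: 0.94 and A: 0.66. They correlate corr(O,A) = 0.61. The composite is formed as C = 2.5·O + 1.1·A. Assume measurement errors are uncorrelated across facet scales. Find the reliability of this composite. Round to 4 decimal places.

Var(C) = 2.5²·8.6² + 1.1²·24.7² + 2·[2.75·8.6·24.7·0.61] = 1200.46 + 712.669 = 1913.13.
Because errors are independent across components, Cov(Tᵢ,Tⱼ) = Cov(Xᵢ,Xⱼ); the off-diagonal part of the true-score variance is the same as above.
True-score variance = [2.5²·8.6²·0.94 + 1.1²·24.7²·0.66] + 712.669 = 921.733 + 712.669 = 1634.4.
Reliability = 1634.4 / 1913.13 = 0.8543.

0.8543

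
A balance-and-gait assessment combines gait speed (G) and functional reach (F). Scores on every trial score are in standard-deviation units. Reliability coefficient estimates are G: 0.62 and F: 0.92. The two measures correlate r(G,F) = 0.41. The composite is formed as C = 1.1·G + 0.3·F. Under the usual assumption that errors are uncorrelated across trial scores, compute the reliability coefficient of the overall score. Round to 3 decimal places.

0.703

Var(C) = 1.1² + 0.3² + 2·[0.33·0.41] = 1.3 + 0.2706 = 1.5706.
Because errors are independent across components, Cov(Tᵢ,Tⱼ) = Cov(Xᵢ,Xⱼ); the off-diagonal part of the true-score variance is the same as above.
True-score variance = [1.1²·0.62 + 0.3²·0.92] + 0.2706 = 0.833 + 0.2706 = 1.1036.
Reliability = 1.1036 / 1.5706 = 0.703.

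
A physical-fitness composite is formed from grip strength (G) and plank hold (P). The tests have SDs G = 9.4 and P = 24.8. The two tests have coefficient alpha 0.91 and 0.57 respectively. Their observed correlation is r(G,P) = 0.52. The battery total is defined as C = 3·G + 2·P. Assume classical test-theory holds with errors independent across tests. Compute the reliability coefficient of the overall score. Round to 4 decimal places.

Var(C) = 3²·9.4² + 2²·24.8² + 2·[6·9.4·24.8·0.52] = 3255.4 + 1454.67 = 4710.07.
With uncorrelated errors the cross-covariances are all true-score covariance, so they carry over unchanged; only the diagonal terms shrink to ρᵢσᵢ².
True-score variance = [3²·9.4²·0.91 + 2²·24.8²·0.57] + 1454.67 = 2125.96 + 1454.67 = 3580.63.
Reliability = 3580.63 / 4710.07 = 0.7602.

0.7602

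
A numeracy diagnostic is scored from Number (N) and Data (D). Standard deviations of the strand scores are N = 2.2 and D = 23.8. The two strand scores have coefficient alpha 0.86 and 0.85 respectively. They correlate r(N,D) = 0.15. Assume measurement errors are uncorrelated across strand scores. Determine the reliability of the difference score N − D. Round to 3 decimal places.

Var(N−D) = 2.2² + 23.8² − 2·2.2·23.8·0.15 = 571.28 − 15.708 = 555.572.
With uncorrelated errors the cross-covariances are all true-score covariance, so they carry over unchanged; only the diagonal terms shrink to ρᵢσᵢ².
True-score variance = [2.2²·0.86 + 23.8²·0.85] − 15.708 = 485.636 − 15.708 = 469.928.
Reliability = 469.928 / 555.572 = 0.846.

0.846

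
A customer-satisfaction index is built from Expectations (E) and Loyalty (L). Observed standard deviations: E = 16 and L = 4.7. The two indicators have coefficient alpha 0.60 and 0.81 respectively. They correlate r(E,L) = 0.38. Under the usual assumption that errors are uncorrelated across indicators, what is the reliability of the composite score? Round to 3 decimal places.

0.682

Var(E+L) = 16² + 4.7² + 2·[16·4.7·0.38] = 278.09 + 57.152 = 335.242.
Under uncorrelated errors the observed covariances equal the true-score covariances, so only the own-variance terms attenuate.
True-score variance = [16²·0.60 + 4.7²·0.81] + 57.152 = 171.493 + 57.152 = 228.645.
Reliability = 228.645 / 335.242 = 0.682.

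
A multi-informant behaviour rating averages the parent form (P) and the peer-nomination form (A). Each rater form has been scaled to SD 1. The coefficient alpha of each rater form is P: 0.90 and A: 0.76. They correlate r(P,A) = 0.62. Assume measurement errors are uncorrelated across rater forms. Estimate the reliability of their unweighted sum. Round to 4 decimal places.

0.8951

Var(P+A) = 2 + 2·[0.62] = 2 + 1.24 = 3.24.
With uncorrelated errors the cross-covariances are all true-score covariance, so they carry over unchanged; only the diagonal terms shrink to ρᵢσᵢ².
True-score variance = [0.90 + 0.76] + 1.24 = 1.66 + 1.24 = 2.9.
Reliability = 2.9 / 3.24 = 0.8951.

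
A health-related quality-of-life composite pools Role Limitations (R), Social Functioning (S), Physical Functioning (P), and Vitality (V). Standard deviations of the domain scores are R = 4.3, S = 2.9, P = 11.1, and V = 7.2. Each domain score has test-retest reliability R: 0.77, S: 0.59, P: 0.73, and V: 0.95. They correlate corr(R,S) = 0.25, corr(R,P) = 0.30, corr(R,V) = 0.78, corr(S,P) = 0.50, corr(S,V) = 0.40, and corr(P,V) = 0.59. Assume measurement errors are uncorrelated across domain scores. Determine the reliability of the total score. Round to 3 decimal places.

Var(R+S+P+V) = 4.3² + 2.9² + 11.1² + 7.2² + 2·[4.3·2.9·0.25 + 4.3·11.1·0.30 + 4.3·7.2·0.78 + 2.9·11.1·0.50 + 2.9·7.2·0.40 + 11.1·7.2·0.59] = 201.95 + 226.37 = 428.32.
Under uncorrelated errors the observed covariances equal the true-score covariances, so only the own-variance terms attenuate.
True-score variance = [4.3²·0.77 + 2.9²·0.59 + 11.1²·0.73 + 7.2²·0.95] + 226.37 = 158.391 + 226.37 = 384.761.
Reliability = 384.761 / 428.32 = 0.898.

0.898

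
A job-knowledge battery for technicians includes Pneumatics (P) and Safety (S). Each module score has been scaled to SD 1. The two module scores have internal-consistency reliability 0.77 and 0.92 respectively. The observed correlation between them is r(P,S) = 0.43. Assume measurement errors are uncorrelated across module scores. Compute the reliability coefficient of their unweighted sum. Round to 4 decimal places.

Var(P+S) = 2 + 2·[0.43] = 2 + 0.86 = 2.86.
Because errors are independent across components, Cov(Tᵢ,Tⱼ) = Cov(Xᵢ,Xⱼ); the off-diagonal part of the true-score variance is the same as above.
True-score variance = [0.77 + 0.92] + 0.86 = 1.69 + 0.86 = 2.55.
Reliability = 2.55 / 2.86 = 0.8916.

0.8916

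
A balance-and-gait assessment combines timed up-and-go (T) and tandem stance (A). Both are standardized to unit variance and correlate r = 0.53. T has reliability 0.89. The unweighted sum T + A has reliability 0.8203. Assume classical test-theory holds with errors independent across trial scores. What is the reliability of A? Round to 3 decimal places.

0.560

Var(T+A) = 2 + 2·0.53 = 3.060.
True-score variance = ρ_T + ρ_A + 2·0.53, so 0.8203 = (0.89 + ρ_A + 1.06) / 3.060.
ρ_A = 0.8203·3.060 − 0.89 − 1.06 = 0.560.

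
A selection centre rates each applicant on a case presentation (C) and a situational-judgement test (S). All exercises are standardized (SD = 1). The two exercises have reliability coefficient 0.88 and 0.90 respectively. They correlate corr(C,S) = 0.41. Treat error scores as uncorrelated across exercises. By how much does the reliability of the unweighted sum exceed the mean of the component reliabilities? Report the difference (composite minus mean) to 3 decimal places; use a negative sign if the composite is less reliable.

Var(sum) = 2 + 0.82 = 2.82; true-score variance = 1.78 + 0.82 = 2.6; composite reliability = 0.9220.
Mean component reliability = 0.8900.
Difference = 0.9220 − 0.8900 = 0.032.

0.032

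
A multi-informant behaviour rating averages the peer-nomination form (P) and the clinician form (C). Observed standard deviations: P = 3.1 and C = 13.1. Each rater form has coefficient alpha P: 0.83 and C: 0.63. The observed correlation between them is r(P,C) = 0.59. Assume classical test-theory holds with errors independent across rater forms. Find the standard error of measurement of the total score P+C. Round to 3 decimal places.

8.070

Var(total) = 181.22 + 47.9198 = 229.14.
True-score variance = 116.091 + 47.9198 = 164.01, so reliability = 0.7158.
Error variance = 229.14 − 164.01 = 65.1294; SEM = √65.1294 = 8.070.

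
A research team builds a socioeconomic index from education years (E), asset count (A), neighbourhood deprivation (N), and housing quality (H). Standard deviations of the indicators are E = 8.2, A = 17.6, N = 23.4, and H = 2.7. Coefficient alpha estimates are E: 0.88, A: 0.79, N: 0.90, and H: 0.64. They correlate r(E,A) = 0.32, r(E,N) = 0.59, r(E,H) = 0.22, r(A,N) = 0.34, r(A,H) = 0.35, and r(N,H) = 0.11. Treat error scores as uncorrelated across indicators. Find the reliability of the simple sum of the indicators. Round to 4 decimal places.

0.9178

Var(E+A+N+H) = 8.2² + 17.6² + 23.4² + 2.7² + 2·[8.2·17.6·0.32 + 8.2·23.4·0.59 + 8.2·2.7·0.22 + 17.6·23.4·0.34 + 17.6·2.7·0.35 + 23.4·2.7·0.11] = 931.85 + 655.74 = 1587.59.
With uncorrelated errors the cross-covariances are all true-score covariance, so they carry over unchanged; only the diagonal terms shrink to ρᵢσᵢ².
True-score variance = [8.2²·0.88 + 17.6²·0.79 + 23.4²·0.90 + 2.7²·0.64] + 655.74 = 801.351 + 655.74 = 1457.09.
Reliability = 1457.09 / 1587.59 = 0.9178.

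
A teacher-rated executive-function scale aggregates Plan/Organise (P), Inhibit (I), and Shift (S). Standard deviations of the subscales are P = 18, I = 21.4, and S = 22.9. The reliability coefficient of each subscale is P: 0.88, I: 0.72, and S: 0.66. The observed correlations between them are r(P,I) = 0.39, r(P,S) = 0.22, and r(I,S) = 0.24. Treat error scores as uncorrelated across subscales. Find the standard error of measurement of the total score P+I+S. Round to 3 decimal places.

18.585

Var(total) = 1306.37 + 717.053 = 2023.42.
True-score variance = 960.962 + 717.053 = 1678.01, so reliability = 0.8293.
Error variance = 2023.42 − 1678.01 = 345.408; SEM = √345.408 = 18.585.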